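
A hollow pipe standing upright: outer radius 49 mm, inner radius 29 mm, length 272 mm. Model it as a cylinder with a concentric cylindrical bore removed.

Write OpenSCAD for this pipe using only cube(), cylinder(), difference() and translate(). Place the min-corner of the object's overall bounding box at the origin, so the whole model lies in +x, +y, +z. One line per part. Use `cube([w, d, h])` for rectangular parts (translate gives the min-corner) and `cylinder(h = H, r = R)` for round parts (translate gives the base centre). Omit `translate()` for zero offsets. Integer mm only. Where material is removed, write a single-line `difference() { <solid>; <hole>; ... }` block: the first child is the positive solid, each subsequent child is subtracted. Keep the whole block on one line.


difference() { translate([49, 49, 0]) cylinder(h = 272, r = 49); translate([49, 49, 0]) cylinder(h = 272, r = 29); }


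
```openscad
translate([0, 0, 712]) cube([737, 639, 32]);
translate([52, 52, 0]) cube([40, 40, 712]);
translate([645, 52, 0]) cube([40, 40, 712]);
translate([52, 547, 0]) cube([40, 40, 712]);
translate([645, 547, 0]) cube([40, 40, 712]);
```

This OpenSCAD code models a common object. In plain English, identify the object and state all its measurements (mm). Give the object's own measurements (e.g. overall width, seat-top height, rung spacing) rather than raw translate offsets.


A table: top 737 mm (x) × 639 mm (y), 32 mm thick, upper face at z = 744 mm, on four 40×40 mm square legs, each inset 52 mm from the nearest pair of top edges from z = 0 to the bottom of the top.


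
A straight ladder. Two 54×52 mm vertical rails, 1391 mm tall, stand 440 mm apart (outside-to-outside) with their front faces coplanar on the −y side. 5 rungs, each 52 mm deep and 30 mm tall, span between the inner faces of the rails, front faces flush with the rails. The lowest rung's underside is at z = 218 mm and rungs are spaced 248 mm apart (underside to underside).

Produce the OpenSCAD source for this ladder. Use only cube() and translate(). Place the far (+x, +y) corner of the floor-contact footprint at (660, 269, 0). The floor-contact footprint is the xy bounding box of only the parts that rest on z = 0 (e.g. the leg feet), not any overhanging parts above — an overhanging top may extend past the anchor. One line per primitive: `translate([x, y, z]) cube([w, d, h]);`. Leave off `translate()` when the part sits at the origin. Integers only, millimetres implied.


translate([220, 217, 0]) cube([54, 52, 1391]);
translate([606, 217, 0]) cube([54, 52, 1391]);
translate([274, 217, 218]) cube([332, 52, 30]);
translate([274, 217, 466]) cube([332, 52, 30]);
translate([274, 217, 714]) cube([332, 52, 30]);
translate([274, 217, 962]) cube([332, 52, 30]);
translate([274, 217, 1210]) cube([332, 52, 30]);


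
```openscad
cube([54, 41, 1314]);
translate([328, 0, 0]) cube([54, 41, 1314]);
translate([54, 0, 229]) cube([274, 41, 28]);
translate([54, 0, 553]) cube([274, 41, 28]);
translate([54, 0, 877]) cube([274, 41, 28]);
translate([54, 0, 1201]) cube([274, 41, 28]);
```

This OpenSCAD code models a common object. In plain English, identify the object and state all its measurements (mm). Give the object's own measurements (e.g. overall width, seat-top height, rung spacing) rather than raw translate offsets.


A straight ladder. Two 54×41 mm vertical rails, 1314 mm tall, stand 382 mm apart (outside-to-outside) with their front faces coplanar on the −y side. 4 rungs, each 41 mm deep and 28 mm tall, span between the inner faces of the rails, front faces flush with the rails. The lowest rung's underside is at z = 229 mm and rungs are spaced 324 mm apart (underside to underside).


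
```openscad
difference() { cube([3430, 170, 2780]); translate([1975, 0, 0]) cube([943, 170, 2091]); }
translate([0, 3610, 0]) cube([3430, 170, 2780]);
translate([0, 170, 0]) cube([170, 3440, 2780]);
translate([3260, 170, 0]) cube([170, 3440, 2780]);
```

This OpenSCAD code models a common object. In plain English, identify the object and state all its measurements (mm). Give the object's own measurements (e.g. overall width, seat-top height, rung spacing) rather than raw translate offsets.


A single room: four walls, each 2780 mm tall and 170 mm thick, enclosing an outside footprint 3430×3780 mm (x × y), no floor or roof. The front and back walls (−y and +y sides) run the full x-width; the side walls fit between their inner faces. A door opening 943 mm wide and 2091 mm tall is cut through the front wall from the floor up, its −x edge 1975 mm from the wall's −x end.


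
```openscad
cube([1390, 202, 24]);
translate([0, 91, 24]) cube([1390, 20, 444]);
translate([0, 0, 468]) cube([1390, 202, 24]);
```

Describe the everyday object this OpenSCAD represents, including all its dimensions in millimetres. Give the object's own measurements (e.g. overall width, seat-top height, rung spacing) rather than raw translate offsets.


An I-beam lying along x, 1390 mm long. Overall section height 492 mm. Two flanges 202 mm wide (y) and 24 mm thick, one on the floor and one at the top; a web 20 mm thick runs between them, centred on the flange width.


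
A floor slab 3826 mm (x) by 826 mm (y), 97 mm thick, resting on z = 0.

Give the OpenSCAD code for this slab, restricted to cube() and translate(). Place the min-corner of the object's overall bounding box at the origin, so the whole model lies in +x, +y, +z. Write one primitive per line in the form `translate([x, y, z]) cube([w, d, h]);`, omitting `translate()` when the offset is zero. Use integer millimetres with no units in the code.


cube([3826, 826, 97]);


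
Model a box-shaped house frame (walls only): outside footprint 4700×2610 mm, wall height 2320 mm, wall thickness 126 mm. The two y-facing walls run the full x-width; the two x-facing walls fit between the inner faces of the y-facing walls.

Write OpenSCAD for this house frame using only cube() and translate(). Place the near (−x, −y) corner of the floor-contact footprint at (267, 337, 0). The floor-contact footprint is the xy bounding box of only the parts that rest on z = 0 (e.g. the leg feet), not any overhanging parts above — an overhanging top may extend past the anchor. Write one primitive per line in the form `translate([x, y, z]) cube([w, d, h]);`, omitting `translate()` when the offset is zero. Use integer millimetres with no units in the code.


translate([267, 337, 0]) cube([4700, 126, 2320]);
translate([267, 2821, 0]) cube([4700, 126, 2320]);
translate([267, 463, 0]) cube([126, 2358, 2320]);
translate([4841, 463, 0]) cube([126, 2358, 2320]);


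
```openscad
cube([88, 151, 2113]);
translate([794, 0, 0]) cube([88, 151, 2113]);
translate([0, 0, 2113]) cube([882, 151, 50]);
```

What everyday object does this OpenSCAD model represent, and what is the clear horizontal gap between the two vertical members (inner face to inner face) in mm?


A door frame. The clear opening width is 706 mm.

Two 2113 mm tall posts with a header on top — a door frame. The left jamb is 88 mm wide at x = 0; the right jamb starts at x = 794. The clear opening is 794 − 88 = 706 mm.


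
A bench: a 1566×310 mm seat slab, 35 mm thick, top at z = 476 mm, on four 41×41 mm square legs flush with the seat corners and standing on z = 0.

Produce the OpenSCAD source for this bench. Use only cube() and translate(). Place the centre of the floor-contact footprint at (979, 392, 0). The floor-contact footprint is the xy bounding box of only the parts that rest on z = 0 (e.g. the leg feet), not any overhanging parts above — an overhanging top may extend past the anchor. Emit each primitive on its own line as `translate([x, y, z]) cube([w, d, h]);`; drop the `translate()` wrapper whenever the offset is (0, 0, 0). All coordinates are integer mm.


translate([196, 237, 441]) cube([1566, 310, 35]);
translate([196, 237, 0]) cube([41, 41, 441]);
translate([196, 506, 0]) cube([41, 41, 441]);
translate([1721, 237, 0]) cube([41, 41, 441]);
translate([1721, 506, 0]) cube([41, 41, 441]);


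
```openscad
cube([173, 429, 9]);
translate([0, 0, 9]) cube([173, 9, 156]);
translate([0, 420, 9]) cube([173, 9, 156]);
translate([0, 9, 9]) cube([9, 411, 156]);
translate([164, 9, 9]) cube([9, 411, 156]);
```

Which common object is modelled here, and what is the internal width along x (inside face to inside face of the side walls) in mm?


An open box. The internal width is 155 mm.

A 173×429 base slab with four walls standing on it — an open box. The base is 173 mm wide and the walls are 9 mm thick, so the internal width is 173 − 2 × 9 = 155 mm.


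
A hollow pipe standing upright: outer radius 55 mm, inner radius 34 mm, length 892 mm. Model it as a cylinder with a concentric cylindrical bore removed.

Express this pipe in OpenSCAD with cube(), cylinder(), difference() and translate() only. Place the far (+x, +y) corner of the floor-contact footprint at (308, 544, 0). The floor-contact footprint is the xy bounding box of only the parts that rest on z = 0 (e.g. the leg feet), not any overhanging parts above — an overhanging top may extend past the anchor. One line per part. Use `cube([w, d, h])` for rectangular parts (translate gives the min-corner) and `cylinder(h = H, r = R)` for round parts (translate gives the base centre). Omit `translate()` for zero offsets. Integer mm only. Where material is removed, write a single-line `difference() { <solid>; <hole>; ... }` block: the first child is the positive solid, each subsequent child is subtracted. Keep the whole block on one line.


difference() { translate([253, 489, 0]) cylinder(h = 892, r = 55); translate([253, 489, 0]) cylinder(h = 892, r = 34); }


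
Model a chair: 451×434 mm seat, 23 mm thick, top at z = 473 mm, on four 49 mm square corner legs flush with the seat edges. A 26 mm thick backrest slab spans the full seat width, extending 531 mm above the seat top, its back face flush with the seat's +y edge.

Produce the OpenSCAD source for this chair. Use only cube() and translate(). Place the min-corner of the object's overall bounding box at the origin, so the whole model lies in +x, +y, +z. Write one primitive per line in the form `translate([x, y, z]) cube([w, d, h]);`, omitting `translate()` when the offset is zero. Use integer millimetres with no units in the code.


translate([0, 0, 450]) cube([451, 434, 23]);
cube([49, 49, 450]);
translate([402, 0, 0]) cube([49, 49, 450]);
translate([0, 385, 0]) cube([49, 49, 450]);
translate([402, 385, 0]) cube([49, 49, 450]);
translate([0, 408, 473]) cube([451, 26, 531]);


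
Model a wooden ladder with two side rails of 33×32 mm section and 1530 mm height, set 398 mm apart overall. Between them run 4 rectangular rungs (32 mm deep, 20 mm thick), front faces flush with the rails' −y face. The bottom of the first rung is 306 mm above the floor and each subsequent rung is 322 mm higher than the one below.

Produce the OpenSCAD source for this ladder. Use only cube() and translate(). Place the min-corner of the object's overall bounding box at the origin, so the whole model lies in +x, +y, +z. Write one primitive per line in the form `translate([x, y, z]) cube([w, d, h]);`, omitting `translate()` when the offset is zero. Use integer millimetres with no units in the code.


cube([33, 32, 1530]);
translate([365, 0, 0]) cube([33, 32, 1530]);
translate([33, 0, 306]) cube([332, 32, 20]);
translate([33, 0, 628]) cube([332, 32, 20]);
translate([33, 0, 950]) cube([332, 32, 20]);
translate([33, 0, 1272]) cube([332, 32, 20]);


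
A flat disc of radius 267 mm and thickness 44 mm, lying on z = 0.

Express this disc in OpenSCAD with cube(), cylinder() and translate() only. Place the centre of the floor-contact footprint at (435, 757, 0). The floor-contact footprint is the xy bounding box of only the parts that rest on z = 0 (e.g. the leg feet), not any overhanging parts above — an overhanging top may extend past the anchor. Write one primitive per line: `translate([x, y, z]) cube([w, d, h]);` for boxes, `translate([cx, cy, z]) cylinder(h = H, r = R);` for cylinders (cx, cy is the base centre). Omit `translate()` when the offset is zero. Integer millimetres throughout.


translate([435, 757, 0]) cylinder(h = 44, r = 267);


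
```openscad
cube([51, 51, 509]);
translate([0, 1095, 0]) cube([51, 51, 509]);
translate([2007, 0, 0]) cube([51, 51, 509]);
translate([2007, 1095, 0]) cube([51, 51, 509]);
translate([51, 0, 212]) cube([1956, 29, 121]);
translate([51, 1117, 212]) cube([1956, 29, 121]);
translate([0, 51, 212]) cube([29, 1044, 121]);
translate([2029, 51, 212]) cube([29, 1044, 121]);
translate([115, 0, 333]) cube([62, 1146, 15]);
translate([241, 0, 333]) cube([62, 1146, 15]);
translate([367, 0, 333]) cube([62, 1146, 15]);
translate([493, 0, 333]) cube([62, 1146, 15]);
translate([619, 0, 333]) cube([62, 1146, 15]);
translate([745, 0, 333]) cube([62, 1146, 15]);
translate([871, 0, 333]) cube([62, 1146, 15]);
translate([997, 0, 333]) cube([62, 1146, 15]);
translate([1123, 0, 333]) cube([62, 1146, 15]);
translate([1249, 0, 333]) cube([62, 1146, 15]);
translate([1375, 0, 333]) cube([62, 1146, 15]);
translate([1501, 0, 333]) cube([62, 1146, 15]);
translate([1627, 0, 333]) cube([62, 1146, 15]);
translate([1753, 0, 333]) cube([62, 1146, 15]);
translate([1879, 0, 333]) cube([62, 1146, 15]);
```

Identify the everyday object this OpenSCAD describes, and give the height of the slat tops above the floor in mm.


A bed frame. The slat-top height is 348 mm.

Four posts, four rails, and a row of slats — a bed frame. Slats sit on the rails at z = 212 + 121 = 333; with slat thickness 15, the top is 348 mm.


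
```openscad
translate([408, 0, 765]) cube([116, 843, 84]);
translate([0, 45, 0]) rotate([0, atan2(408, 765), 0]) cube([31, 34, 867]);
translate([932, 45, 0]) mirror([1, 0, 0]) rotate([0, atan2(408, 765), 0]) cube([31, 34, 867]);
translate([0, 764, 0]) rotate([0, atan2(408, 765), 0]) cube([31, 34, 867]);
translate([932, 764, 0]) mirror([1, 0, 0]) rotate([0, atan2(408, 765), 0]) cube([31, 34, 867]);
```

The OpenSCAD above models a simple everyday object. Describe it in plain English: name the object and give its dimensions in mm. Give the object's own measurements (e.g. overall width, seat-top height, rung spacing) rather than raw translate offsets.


A sawhorse. A 116×843×84 mm beam (x, y, z) sits on two A-frame leg pairs. Each pair is two raked legs of 31×34 mm section (34 mm along y) splaying symmetrically in x. Each leg rises 765 mm vertically over 408 mm of horizontal reach and is 867 mm long along its own axis. Every leg's outer bottom edge rests on the floor and its outer top edge meets a bottom edge of the beam — the left legs (tilting toward +x) meet the beam's −x bottom edge, the right legs (their mirror images, tilting toward −x) meet its +x bottom edge — so the leg tops tuck under the beam, the beam's underside is 765 mm above the floor, and the feet are 932 mm apart outside-to-outside with the beam centred between them. The two leg pairs are set in 45 mm from either end of the beam.


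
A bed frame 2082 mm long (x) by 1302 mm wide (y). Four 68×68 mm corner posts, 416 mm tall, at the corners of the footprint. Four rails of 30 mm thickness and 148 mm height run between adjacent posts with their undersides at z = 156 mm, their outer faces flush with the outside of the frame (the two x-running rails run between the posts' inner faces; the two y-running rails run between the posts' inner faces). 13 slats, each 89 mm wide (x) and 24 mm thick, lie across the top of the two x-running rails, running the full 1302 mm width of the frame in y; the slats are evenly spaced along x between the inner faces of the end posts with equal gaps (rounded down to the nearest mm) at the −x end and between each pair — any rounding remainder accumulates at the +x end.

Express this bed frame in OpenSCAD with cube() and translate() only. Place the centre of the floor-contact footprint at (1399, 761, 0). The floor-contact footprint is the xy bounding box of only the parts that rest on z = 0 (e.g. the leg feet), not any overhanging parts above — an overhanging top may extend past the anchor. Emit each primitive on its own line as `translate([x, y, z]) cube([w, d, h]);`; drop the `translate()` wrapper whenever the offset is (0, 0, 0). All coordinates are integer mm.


// slat z = rail_z + rail_h = 156 + 148 = 304
// slat gap = ⌊(1946 − 13·89) / 14⌋ = 56
translate([358, 110, 0]) cube([68, 68, 416]);
translate([358, 1344, 0]) cube([68, 68, 416]);
translate([2372, 110, 0]) cube([68, 68, 416]);
translate([2372, 1344, 0]) cube([68, 68, 416]);
translate([426, 110, 156]) cube([1946, 30, 148]);
translate([426, 1382, 156]) cube([1946, 30, 148]);
translate([358, 178, 156]) cube([30, 1166, 148]);
translate([2410, 178, 156]) cube([30, 1166, 148]);
translate([482, 110, 304]) cube([89, 1302, 24]);
translate([627, 110, 304]) cube([89, 1302, 24]);
translate([772, 110, 304]) cube([89, 1302, 24]);
translate([917, 110, 304]) cube([89, 1302, 24]);
translate([1062, 110, 304]) cube([89, 1302, 24]);
translate([1207, 110, 304]) cube([89, 1302, 24]);
translate([1352, 110, 304]) cube([89, 1302, 24]);
translate([1497, 110, 304]) cube([89, 1302, 24]);
translate([1642, 110, 304]) cube([89, 1302, 24]);
translate([1787, 110, 304]) cube([89, 1302, 24]);
translate([1932, 110, 304]) cube([89, 1302, 24]);
translate([2077, 110, 304]) cube([89, 1302, 24]);
translate([2222, 110, 304]) cube([89, 1302, 24]);


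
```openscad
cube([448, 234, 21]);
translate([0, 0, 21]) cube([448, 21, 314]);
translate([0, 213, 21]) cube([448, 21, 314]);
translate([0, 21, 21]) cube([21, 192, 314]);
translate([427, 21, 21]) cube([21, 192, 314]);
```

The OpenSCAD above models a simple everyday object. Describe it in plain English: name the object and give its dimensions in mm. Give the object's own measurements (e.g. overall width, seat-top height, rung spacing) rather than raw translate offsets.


An open-topped rectangular box: outside dimensions 448×234×335 mm, with a uniform wall and base thickness of 21 mm. The base is a full 448×234 slab on the floor; four walls sit on top of the base. The front and back walls (the −y and +y sides) span the full width; the two side walls fit between them.


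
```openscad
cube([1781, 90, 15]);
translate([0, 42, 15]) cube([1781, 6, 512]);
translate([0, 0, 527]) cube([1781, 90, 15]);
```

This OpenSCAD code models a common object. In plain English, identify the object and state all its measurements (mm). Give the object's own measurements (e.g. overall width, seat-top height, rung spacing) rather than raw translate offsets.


An I-beam lying along x, 1781 mm long. Overall section height 542 mm. Two flanges 90 mm wide (y) and 15 mm thick, one on the floor and one at the top; a web 6 mm thick runs between them, centred on the flange width.


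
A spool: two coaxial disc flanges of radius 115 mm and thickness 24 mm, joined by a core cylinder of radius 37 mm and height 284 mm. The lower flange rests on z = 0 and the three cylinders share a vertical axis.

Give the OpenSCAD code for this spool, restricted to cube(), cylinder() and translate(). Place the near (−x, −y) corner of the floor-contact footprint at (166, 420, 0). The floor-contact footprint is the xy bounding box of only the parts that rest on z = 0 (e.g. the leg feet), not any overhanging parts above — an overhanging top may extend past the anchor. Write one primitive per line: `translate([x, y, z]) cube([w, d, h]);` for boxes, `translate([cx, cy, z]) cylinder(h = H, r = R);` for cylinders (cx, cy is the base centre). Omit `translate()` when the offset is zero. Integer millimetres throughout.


translate([281, 535, 0]) cylinder(h = 24, r = 115);
translate([281, 535, 24]) cylinder(h = 284, r = 37);
translate([281, 535, 308]) cylinder(h = 24, r = 115);


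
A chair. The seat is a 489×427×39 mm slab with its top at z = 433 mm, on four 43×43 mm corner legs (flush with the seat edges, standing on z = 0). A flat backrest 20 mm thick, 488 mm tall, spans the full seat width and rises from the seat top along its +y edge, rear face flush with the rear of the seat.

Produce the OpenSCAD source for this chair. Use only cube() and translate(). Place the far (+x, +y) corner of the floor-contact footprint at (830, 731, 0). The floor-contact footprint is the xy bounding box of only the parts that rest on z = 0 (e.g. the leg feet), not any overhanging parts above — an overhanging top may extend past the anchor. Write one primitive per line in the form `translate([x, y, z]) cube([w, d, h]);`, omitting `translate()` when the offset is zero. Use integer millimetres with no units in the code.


translate([341, 304, 394]) cube([489, 427, 39]);
translate([341, 304, 0]) cube([43, 43, 394]);
translate([787, 304, 0]) cube([43, 43, 394]);
translate([341, 688, 0]) cube([43, 43, 394]);
translate([787, 688, 0]) cube([43, 43, 394]);
translate([341, 711, 433]) cube([489, 20, 488]);


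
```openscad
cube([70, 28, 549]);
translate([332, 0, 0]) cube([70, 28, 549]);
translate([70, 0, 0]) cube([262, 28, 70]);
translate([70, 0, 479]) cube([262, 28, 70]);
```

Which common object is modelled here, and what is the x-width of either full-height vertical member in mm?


A picture frame. The border width is 70 mm.

Four thin pieces enclosing a rectangular opening — a picture frame. The two full-height stiles are 549 mm tall; the top rail sits at z = 479 and is 70 mm tall, so the border above the opening is 549 − 479 = 70 mm, matching the stile x-width.


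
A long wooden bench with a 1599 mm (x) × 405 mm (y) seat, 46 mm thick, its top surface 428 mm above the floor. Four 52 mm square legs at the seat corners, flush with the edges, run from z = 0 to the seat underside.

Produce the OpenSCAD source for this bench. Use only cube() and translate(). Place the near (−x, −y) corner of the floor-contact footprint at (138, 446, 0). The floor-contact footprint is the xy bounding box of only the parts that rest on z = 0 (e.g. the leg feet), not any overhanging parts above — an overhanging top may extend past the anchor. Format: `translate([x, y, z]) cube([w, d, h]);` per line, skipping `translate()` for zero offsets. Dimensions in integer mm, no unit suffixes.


translate([138, 446, 382]) cube([1599, 405, 46]);
translate([138, 446, 0]) cube([52, 52, 382]);
translate([138, 799, 0]) cube([52, 52, 382]);
translate([1685, 446, 0]) cube([52, 52, 382]);
translate([1685, 799, 0]) cube([52, 52, 382]);


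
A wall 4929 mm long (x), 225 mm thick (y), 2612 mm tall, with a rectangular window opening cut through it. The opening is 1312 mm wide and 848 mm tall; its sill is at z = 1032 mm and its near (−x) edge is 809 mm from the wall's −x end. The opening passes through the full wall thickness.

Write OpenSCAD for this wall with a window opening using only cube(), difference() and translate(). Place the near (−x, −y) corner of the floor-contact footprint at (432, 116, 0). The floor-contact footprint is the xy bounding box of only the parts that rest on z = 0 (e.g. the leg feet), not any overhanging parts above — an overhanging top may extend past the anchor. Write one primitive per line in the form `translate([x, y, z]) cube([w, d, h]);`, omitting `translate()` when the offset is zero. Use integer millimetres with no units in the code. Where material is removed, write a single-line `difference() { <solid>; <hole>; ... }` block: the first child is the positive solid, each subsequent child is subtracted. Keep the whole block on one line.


difference() { translate([432, 116, 0]) cube([4929, 225, 2612]); translate([1241, 116, 1032]) cube([1312, 225, 848]); }


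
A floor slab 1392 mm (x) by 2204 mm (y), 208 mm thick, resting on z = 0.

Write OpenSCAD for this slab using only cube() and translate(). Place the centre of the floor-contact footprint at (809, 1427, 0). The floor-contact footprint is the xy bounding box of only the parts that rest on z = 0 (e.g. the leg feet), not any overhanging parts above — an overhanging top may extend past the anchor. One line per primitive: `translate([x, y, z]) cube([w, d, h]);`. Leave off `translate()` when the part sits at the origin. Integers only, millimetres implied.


translate([113, 325, 0]) cube([1392, 2204, 208]);


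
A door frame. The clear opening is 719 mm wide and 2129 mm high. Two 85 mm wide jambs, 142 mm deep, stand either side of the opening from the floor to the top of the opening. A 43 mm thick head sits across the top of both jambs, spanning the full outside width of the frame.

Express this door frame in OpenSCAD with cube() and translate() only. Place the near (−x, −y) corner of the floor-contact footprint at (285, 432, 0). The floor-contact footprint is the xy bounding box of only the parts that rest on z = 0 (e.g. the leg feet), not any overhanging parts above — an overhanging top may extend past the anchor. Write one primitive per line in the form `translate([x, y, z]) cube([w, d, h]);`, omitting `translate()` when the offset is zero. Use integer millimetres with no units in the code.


translate([285, 432, 0]) cube([85, 142, 2129]);
translate([1089, 432, 0]) cube([85, 142, 2129]);
translate([285, 432, 2129]) cube([889, 142, 43]);


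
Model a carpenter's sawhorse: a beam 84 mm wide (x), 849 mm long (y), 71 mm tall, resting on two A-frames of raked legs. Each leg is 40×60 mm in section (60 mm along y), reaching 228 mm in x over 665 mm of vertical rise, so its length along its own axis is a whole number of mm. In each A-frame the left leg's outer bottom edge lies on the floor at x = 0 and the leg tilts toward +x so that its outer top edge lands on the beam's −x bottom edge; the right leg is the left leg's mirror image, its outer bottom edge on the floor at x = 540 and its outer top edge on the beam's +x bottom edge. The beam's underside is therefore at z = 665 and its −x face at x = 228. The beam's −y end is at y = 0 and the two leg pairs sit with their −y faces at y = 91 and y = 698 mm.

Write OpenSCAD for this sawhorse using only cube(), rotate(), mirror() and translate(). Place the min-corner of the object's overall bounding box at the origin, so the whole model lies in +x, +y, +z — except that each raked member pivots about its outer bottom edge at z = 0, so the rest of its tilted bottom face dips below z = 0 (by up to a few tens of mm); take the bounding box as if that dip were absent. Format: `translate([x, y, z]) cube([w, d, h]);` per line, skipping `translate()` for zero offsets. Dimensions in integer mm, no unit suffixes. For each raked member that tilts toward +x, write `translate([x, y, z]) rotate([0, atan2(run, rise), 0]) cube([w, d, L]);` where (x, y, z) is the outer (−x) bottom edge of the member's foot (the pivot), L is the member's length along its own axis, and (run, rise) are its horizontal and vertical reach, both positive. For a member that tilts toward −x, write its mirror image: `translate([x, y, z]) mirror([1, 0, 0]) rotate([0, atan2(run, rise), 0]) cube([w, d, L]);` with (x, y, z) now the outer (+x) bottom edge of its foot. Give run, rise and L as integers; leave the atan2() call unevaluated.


// leg length = √(228² + 665²) = 703
// right-leg outer foot x = 2·228 + 84 = 540
// beam min-corner = (228, 0, 665)
translate([228, 0, 665]) cube([84, 849, 71]);
translate([0, 91, 0]) rotate([0, atan2(228, 665), 0]) cube([40, 60, 703]);
translate([540, 91, 0]) mirror([1, 0, 0]) rotate([0, atan2(228, 665), 0]) cube([40, 60, 703]);
translate([0, 698, 0]) rotate([0, atan2(228, 665), 0]) cube([40, 60, 703]);
translate([540, 698, 0]) mirror([1, 0, 0]) rotate([0, atan2(228, 665), 0]) cube([40, 60, 703]);


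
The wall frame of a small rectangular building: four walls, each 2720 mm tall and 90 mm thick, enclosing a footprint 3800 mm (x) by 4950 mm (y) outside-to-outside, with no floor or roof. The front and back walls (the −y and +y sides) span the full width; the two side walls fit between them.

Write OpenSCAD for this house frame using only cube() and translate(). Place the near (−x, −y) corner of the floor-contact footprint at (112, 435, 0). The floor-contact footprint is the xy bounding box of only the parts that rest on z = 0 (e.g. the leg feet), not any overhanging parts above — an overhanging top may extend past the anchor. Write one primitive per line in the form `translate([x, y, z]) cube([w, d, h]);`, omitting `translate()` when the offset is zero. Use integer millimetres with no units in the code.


translate([112, 435, 0]) cube([3800, 90, 2720]);
translate([112, 5295, 0]) cube([3800, 90, 2720]);
translate([112, 525, 0]) cube([90, 4770, 2720]);
translate([3822, 525, 0]) cube([90, 4770, 2720]);


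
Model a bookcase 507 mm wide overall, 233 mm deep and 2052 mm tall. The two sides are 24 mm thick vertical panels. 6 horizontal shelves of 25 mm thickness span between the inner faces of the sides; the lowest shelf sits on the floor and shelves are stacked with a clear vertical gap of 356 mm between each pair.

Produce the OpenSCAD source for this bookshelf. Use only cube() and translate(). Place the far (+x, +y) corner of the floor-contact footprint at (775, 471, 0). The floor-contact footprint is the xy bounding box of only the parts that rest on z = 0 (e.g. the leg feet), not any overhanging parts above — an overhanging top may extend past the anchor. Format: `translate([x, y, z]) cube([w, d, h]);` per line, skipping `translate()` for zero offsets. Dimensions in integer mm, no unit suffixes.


translate([268, 238, 0]) cube([24, 233, 2052]);
translate([751, 238, 0]) cube([24, 233, 2052]);
translate([292, 238, 0]) cube([459, 233, 25]);
translate([292, 238, 381]) cube([459, 233, 25]);
translate([292, 238, 762]) cube([459, 233, 25]);
translate([292, 238, 1143]) cube([459, 233, 25]);
translate([292, 238, 1524]) cube([459, 233, 25]);
translate([292, 238, 1905]) cube([459, 233, 25]);


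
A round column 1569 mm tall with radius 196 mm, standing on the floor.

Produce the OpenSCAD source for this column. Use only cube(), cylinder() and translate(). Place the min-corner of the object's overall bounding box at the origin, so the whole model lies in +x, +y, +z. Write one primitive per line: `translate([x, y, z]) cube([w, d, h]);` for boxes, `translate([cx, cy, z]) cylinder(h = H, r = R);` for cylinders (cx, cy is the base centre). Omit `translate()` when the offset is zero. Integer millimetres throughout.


translate([196, 196, 0]) cylinder(h = 1569, r = 196);


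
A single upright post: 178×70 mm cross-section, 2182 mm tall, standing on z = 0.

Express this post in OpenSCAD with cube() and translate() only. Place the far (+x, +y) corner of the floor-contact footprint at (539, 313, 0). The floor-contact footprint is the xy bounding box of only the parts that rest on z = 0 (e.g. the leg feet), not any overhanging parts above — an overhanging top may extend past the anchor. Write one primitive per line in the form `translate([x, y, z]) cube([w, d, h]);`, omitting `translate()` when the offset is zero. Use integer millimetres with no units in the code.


translate([361, 243, 0]) cube([178, 70, 2182]);


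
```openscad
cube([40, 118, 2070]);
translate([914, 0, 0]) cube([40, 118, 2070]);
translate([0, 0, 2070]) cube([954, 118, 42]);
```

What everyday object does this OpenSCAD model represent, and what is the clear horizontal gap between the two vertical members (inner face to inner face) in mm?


A door frame. The clear opening width is 874 mm.

Two 2070 mm tall posts with a header on top — a door frame. The left jamb is 40 mm wide at x = 0; the right jamb starts at x = 914. The clear opening is 914 − 40 = 874 mm.


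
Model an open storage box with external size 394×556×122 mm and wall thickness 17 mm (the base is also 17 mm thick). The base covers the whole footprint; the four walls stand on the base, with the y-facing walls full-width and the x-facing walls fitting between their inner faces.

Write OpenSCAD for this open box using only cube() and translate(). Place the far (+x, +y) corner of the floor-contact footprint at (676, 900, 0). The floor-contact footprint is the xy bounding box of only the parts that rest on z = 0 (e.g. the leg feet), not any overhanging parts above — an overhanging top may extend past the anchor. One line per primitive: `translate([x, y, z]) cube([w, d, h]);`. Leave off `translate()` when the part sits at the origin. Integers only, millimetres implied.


translate([282, 344, 0]) cube([394, 556, 17]);
translate([282, 344, 17]) cube([394, 17, 105]);
translate([282, 883, 17]) cube([394, 17, 105]);
translate([282, 361, 17]) cube([17, 522, 105]);
translate([659, 361, 17]) cube([17, 522, 105]);


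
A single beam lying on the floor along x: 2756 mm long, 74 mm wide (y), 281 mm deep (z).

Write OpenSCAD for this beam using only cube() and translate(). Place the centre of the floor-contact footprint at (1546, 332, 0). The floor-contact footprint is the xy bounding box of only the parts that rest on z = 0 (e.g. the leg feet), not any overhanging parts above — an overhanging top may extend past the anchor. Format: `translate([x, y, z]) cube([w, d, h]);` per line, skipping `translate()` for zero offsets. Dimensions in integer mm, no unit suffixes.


translate([168, 295, 0]) cube([2756, 74, 281]);


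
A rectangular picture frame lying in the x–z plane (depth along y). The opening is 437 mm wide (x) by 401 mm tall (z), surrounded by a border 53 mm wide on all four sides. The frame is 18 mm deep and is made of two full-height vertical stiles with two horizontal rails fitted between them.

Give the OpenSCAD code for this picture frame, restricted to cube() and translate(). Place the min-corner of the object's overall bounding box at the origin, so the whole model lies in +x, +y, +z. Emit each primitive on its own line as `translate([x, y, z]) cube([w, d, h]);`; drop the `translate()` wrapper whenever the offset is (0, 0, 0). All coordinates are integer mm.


cube([53, 18, 507]);
translate([490, 0, 0]) cube([53, 18, 507]);
translate([53, 0, 0]) cube([437, 18, 53]);
translate([53, 0, 454]) cube([437, 18, 53]);


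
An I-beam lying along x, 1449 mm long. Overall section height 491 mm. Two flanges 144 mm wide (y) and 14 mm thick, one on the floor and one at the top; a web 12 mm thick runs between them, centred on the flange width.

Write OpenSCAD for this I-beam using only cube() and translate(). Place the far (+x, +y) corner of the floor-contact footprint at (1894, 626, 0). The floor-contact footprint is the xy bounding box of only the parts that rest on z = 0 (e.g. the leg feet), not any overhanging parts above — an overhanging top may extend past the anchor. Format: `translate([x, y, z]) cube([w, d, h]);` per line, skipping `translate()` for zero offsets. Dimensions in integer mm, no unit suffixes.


translate([445, 482, 0]) cube([1449, 144, 14]);
translate([445, 548, 14]) cube([1449, 12, 463]);
translate([445, 482, 477]) cube([1449, 144, 14]);


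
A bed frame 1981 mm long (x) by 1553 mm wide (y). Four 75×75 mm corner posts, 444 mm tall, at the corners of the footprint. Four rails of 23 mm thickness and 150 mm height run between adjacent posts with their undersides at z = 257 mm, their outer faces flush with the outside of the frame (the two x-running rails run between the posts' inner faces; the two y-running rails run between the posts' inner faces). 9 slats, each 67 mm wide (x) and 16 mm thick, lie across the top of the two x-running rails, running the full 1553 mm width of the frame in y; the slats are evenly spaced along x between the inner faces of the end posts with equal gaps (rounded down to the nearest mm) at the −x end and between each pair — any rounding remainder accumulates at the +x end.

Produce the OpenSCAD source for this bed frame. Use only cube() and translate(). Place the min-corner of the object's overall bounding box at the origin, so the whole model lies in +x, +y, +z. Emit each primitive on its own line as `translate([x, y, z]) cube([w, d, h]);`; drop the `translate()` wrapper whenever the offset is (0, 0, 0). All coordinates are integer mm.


cube([75, 75, 444]);
translate([0, 1478, 0]) cube([75, 75, 444]);
translate([1906, 0, 0]) cube([75, 75, 444]);
translate([1906, 1478, 0]) cube([75, 75, 444]);
translate([75, 0, 257]) cube([1831, 23, 150]);
translate([75, 1530, 257]) cube([1831, 23, 150]);
translate([0, 75, 257]) cube([23, 1403, 150]);
translate([1958, 75, 257]) cube([23, 1403, 150]);
translate([197, 0, 407]) cube([67, 1553, 16]);
translate([386, 0, 407]) cube([67, 1553, 16]);
translate([575, 0, 407]) cube([67, 1553, 16]);
translate([764, 0, 407]) cube([67, 1553, 16]);
translate([953, 0, 407]) cube([67, 1553, 16]);
translate([1142, 0, 407]) cube([67, 1553, 16]);
translate([1331, 0, 407]) cube([67, 1553, 16]);
translate([1520, 0, 407]) cube([67, 1553, 16]);
translate([1709, 0, 407]) cube([67, 1553, 16]);


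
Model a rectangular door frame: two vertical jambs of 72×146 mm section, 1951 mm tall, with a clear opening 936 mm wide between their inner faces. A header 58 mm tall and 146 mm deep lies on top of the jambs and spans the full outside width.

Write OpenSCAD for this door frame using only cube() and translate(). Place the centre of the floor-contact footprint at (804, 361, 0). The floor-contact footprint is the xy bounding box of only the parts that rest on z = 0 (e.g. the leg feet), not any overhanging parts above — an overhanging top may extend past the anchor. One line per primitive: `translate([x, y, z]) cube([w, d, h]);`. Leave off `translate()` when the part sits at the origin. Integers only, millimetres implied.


translate([264, 288, 0]) cube([72, 146, 1951]);
translate([1272, 288, 0]) cube([72, 146, 1951]);
translate([264, 288, 1951]) cube([1080, 146, 58]);


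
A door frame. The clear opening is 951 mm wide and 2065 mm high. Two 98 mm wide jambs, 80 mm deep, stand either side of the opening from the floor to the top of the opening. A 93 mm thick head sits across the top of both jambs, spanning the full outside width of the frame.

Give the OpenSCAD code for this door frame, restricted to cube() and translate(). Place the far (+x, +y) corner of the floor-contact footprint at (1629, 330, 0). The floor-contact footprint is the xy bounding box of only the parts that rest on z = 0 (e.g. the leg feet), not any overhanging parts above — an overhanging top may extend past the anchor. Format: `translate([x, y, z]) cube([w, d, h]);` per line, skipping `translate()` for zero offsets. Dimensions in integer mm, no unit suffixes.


translate([482, 250, 0]) cube([98, 80, 2065]);
translate([1531, 250, 0]) cube([98, 80, 2065]);
translate([482, 250, 2065]) cube([1147, 80, 93]);


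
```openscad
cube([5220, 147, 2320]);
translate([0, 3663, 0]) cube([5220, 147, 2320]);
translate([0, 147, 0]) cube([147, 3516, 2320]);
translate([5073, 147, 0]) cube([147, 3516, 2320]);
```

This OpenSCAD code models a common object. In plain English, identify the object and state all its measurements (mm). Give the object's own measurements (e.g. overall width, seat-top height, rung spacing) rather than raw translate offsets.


The wall frame of a small rectangular building: four walls, each 2320 mm tall and 147 mm thick, enclosing a footprint 5220 mm (x) by 3810 mm (y) outside-to-outside, with no floor or roof. The front and back walls (the −y and +y sides) span the full width; the two side walls fit between them.


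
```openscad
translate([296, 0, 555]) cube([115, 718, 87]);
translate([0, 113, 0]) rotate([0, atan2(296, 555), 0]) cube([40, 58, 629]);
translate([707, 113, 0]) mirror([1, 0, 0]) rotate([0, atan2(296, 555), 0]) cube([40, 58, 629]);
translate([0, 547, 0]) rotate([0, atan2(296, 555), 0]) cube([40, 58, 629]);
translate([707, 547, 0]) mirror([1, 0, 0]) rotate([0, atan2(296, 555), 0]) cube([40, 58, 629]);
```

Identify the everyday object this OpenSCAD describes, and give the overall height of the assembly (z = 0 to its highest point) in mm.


A sawhorse. The overall height is 642 mm.

A beam across two mirrored pairs of raked legs — a sawhorse. The beam's underside is at z = 555 (matching the legs' vertical rise in atan2(296, 555)) and the beam is 87 mm tall, so its top is at 555 + 87 = 642 mm. The raked legs top out at the beam's underside, so that is the highest point.
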